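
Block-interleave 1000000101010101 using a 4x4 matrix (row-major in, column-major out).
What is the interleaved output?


Matrix:
  1000
  0001
  0101
  0101
Read columns: 1000001100000111

1000001100000111


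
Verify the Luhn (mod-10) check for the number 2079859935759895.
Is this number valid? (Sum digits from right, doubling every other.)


Luhn sum = 100
100 mod 10 = 0

Valid (Luhn sum mod 10 = 0)


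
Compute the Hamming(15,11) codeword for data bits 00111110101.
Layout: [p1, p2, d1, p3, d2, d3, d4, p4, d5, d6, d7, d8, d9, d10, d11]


Parity bits: p1=1, p2=1, p3=0, p4=1

110001111110101


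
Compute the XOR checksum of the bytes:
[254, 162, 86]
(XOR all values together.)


XOR chain: 254 ^ 162 ^ 86 = 10

10


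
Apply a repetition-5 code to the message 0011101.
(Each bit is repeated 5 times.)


Each bit -> 5 copies

00000000001111111111111110000011111


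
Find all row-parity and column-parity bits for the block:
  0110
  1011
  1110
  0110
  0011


Row parities: 01100
Column parities: 0110

Row P: 01100, Col P: 0110, Corner: 0


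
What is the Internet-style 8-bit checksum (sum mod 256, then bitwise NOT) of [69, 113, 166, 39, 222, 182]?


Sum = 791 mod 256 = 23
Complement = 232

232


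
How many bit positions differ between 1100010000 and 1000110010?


XOR: 0100100010
Count of 1s: 3

3


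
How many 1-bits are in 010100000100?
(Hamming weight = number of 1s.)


Counting 1s in 010100000100

3


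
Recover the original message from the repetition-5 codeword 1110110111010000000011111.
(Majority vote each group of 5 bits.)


Groups: 11101, 10111, 01000, 00000, 11111
Majority votes: 11001

11001


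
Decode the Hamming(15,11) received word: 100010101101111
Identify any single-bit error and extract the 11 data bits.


Syndrome = 0: no error detected

Data: 01011101111 (no errors)


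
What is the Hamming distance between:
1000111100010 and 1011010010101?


XOR: 0011101110111
Count of 1s: 9

9


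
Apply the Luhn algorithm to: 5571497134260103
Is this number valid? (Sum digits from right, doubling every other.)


Luhn sum = 59
59 mod 10 = 9

Invalid (Luhn sum mod 10 = 9)


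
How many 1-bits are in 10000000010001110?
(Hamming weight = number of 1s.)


Counting 1s in 10000000010001110

5


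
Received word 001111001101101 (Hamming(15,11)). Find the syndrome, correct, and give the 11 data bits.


Syndrome = 9: error at position 9

Data: 11100101101 (corrected bit 9)


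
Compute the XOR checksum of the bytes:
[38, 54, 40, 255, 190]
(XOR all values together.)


XOR chain: 38 ^ 54 ^ 40 ^ 255 ^ 190 = 121

121


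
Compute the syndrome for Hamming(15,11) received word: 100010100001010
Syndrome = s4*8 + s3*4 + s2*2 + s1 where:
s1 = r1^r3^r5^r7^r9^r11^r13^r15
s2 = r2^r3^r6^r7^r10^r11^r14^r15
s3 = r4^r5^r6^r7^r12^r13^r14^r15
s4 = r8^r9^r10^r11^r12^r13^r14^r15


s1=1, s2=0, s3=0, s4=0

Syndrome = 1 (error at position 1)


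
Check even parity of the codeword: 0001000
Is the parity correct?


Number of 1s: 1

No, parity error (1 ones)


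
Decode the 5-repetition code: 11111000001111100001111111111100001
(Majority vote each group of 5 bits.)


Groups: 11111, 00000, 11111, 00001, 11111, 11111, 00001
Majority votes: 1010110

1010110


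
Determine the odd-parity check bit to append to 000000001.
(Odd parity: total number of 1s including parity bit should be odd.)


Number of 1s in data: 1
Parity bit: 0

0


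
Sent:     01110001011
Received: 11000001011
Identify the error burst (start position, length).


XOR: 10110000000

Burst at position 0, length 4


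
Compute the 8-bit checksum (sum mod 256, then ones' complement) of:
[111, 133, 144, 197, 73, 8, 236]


Sum = 902 mod 256 = 134
Complement = 121

121


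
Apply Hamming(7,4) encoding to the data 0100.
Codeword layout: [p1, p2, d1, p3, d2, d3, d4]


Parity bits: p1=1, p2=0, p3=1

1001100


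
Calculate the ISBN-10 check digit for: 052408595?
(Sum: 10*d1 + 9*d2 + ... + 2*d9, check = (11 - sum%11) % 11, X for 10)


Weighted sum: 186
186 mod 11 = 10

Check digit: 1


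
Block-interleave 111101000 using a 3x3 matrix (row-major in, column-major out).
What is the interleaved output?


Matrix:
  111
  101
  000
Read columns: 110100110

110100110


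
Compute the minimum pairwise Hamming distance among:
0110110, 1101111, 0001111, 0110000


Comparing all pairs, minimum distance: 2
Can detect 1 errors, correct 0 errors

2


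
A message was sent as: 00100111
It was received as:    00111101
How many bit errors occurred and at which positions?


XOR: 00011010

3 error(s) at position(s): 3, 4, 6


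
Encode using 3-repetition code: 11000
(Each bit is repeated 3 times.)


Each bit -> 3 copies

111111000000000


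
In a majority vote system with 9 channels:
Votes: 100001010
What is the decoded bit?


Ones: 3 out of 9
Threshold: 5

0 (3/9 voted 1)


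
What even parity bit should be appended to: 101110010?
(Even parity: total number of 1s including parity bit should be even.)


Number of 1s in data: 5
Parity bit: 1

1


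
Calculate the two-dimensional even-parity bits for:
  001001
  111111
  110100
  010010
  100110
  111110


Row parities: 001011
Column parities: 001000

Row P: 001011, Col P: 001000, Corner: 1


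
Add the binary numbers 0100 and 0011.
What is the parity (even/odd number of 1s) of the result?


0100 = 4
0011 = 3
Sum = 7 = 111
1s count = 3

odd parity (3 ones in 111)


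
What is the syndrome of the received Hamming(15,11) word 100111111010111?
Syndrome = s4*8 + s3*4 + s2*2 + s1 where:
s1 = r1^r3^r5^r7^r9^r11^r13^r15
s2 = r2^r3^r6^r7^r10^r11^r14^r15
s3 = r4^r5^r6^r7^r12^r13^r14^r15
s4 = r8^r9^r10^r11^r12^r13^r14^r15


s1=1, s2=1, s3=1, s4=0

Syndrome = 7 (error at position 7)


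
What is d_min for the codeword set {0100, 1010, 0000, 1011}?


Comparing all pairs, minimum distance: 1
Can detect 0 errors, correct 0 errors

1


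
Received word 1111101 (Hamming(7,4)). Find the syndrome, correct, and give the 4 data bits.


Syndrome = 6: error at position 6

Data: 1111 (corrected bit 6)


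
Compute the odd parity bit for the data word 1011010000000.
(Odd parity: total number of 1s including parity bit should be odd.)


Number of 1s in data: 4
Parity bit: 1

1


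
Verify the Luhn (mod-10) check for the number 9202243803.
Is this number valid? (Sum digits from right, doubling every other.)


Luhn sum = 38
38 mod 10 = 8

Invalid (Luhn sum mod 10 = 8)


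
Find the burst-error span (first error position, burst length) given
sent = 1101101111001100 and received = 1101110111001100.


XOR: 0000011000000000

Burst at position 5, length 2


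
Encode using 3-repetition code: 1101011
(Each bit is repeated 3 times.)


Each bit -> 3 copies

111111000111000111111


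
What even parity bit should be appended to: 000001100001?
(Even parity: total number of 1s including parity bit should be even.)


Number of 1s in data: 3
Parity bit: 1

1


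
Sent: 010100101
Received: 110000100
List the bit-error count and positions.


XOR: 100100001

3 error(s) at position(s): 0, 3, 8


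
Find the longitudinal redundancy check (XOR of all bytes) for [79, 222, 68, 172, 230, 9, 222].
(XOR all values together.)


XOR chain: 79 ^ 222 ^ 68 ^ 172 ^ 230 ^ 9 ^ 222 = 72

72


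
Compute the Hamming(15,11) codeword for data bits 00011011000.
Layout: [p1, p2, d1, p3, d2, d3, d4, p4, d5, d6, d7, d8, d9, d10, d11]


Parity bits: p1=1, p2=0, p3=0, p4=1

100000111011000


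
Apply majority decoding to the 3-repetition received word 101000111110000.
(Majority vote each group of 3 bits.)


Groups: 101, 000, 111, 110, 000
Majority votes: 10110

10110


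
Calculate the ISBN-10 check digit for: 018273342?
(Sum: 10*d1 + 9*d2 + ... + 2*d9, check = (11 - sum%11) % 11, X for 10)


Weighted sum: 172
172 mod 11 = 7

Check digit: 4


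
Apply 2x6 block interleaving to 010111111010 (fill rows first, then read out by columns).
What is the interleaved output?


Matrix:
  010111
  111010
Read columns: 011101101110

011101101110


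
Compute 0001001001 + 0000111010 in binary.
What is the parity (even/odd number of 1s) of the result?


0001001001 = 73
0000111010 = 58
Sum = 131 = 10000011
1s count = 3

odd parity (3 ones in 10000011)


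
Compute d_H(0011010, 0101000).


XOR: 0110010
Count of 1s: 3

3


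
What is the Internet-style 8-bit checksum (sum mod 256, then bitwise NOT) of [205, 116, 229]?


Sum = 550 mod 256 = 38
Complement = 217

217


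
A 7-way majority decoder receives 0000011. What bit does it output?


Ones: 2 out of 7
Threshold: 4

0 (2/7 voted 1)


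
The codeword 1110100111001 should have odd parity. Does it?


Number of 1s: 8

No, parity error (8 ones)


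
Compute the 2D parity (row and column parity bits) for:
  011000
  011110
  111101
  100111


Row parities: 0010
Column parities: 011100

Row P: 0010, Col P: 011100, Corner: 1


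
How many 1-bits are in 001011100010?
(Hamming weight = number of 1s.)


Counting 1s in 001011100010

5


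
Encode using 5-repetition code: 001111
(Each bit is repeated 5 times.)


Each bit -> 5 copies

000000000011111111111111111111


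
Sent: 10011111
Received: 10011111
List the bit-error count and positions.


XOR: 00000000

0 errors (received matches sent)


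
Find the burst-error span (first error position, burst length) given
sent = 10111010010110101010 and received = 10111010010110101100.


XOR: 00000000000000000110

Burst at position 17, length 2


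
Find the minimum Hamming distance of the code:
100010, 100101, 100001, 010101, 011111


Comparing all pairs, minimum distance: 1
Can detect 0 errors, correct 0 errors

1


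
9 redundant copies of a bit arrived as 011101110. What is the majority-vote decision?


Ones: 6 out of 9
Threshold: 5

1 (6/9 voted 1)


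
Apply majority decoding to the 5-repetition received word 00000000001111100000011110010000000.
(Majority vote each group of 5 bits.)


Groups: 00000, 00000, 11111, 00000, 01111, 00100, 00000
Majority votes: 0010100

0010100


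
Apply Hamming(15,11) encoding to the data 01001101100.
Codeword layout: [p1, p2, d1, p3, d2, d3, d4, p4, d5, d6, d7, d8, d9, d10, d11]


Parity bits: p1=1, p2=1, p3=1, p4=0

110110001101100


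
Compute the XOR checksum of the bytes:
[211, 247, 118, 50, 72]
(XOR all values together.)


XOR chain: 211 ^ 247 ^ 118 ^ 50 ^ 72 = 40

40


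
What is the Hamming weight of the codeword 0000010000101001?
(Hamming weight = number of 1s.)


Counting 1s in 0000010000101001

4


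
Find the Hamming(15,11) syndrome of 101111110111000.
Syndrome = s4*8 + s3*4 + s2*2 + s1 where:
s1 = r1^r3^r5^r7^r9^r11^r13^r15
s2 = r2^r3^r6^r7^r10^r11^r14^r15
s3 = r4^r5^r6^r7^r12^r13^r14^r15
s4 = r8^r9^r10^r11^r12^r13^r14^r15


s1=1, s2=1, s3=1, s4=0

Syndrome = 7 (error at position 7)


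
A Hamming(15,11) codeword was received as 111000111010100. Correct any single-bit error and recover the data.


Syndrome = 0: no error detected

Data: 10011010100 (no errors)


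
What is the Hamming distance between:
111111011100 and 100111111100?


XOR: 011000100000
Count of 1s: 3

3


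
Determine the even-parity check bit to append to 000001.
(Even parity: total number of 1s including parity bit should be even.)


Number of 1s in data: 1
Parity bit: 1

1


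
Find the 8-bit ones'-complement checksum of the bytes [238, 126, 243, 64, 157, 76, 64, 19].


Sum = 987 mod 256 = 219
Complement = 36

36


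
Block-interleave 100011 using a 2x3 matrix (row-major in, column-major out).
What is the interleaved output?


Matrix:
  100
  011
Read columns: 100101

100101


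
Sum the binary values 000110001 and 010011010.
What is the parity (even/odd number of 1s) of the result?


000110001 = 49
010011010 = 154
Sum = 203 = 11001011
1s count = 5

odd parity (5 ones in 11001011)


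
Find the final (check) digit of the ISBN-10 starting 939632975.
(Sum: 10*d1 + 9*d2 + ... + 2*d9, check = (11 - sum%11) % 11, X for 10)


Weighted sum: 326
326 mod 11 = 7

Check digit: 4


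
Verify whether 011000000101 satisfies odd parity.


Number of 1s: 4

No, parity error (4 ones)


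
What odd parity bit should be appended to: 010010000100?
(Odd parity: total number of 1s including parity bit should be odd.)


Number of 1s in data: 3
Parity bit: 0

0


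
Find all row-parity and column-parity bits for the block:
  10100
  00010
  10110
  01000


Row parities: 0111
Column parities: 01000

Row P: 0111, Col P: 01000, Corner: 1


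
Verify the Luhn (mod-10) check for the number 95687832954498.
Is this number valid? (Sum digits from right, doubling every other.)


Luhn sum = 89
89 mod 10 = 9

Invalid (Luhn sum mod 10 = 9)


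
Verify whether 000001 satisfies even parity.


Number of 1s: 1

No, parity error (1 ones)


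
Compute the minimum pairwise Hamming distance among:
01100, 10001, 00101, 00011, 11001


Comparing all pairs, minimum distance: 1
Can detect 0 errors, correct 0 errors

1


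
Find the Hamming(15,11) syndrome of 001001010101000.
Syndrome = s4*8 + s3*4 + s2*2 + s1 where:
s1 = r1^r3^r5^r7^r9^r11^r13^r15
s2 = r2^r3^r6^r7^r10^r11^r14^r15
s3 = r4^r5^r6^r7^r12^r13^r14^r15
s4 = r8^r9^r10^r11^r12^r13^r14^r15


s1=1, s2=1, s3=0, s4=1

Syndrome = 11 (error at position 11)


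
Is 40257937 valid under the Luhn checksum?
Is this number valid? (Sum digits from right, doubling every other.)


Luhn sum = 44
44 mod 10 = 4

Invalid (Luhn sum mod 10 = 4)


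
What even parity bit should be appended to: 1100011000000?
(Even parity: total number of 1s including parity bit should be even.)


Number of 1s in data: 4
Parity bit: 0

0


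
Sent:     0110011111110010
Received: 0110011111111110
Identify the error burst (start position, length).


XOR: 0000000000001100

Burst at position 12, length 2


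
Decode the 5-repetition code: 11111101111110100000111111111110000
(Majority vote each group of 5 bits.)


Groups: 11111, 10111, 11101, 00000, 11111, 11111, 10000
Majority votes: 1110110

1110110


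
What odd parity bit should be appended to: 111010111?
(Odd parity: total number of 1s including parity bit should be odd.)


Number of 1s in data: 7
Parity bit: 0

0


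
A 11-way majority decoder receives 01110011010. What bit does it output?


Ones: 6 out of 11
Threshold: 6

1 (6/11 voted 1)


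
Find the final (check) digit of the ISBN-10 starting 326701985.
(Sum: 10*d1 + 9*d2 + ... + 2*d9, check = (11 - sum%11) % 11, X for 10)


Weighted sum: 220
220 mod 11 = 0

Check digit: 0


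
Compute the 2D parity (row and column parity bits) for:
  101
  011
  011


Row parities: 000
Column parities: 101

Row P: 000, Col P: 101, Corner: 0


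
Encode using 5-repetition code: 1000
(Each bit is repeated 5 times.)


Each bit -> 5 copies

11111000000000000000


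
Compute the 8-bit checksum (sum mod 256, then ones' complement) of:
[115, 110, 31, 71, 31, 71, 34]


Sum = 463 mod 256 = 207
Complement = 48

48


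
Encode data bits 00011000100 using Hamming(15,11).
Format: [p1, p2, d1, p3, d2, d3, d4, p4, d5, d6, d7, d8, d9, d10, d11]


Parity bits: p1=1, p2=1, p3=0, p4=0

110000101000100


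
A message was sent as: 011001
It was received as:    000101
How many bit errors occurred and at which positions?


XOR: 011100

3 error(s) at position(s): 1, 2, 3


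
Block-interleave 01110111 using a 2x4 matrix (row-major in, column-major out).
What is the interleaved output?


Matrix:
  0111
  0111
Read columns: 00111111

00111111


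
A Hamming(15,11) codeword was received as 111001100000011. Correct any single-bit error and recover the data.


Syndrome = 0: no error detected

Data: 10110000011 (no errors)


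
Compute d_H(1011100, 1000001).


XOR: 0011101
Count of 1s: 4

4


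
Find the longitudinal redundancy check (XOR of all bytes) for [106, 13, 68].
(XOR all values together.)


XOR chain: 106 ^ 13 ^ 68 = 35

35


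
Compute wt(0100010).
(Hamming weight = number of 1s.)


Counting 1s in 0100010

2


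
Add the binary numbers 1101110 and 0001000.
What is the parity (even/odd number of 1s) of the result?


1101110 = 110
0001000 = 8
Sum = 118 = 1110110
1s count = 5

odd parity (5 ones in 1110110)


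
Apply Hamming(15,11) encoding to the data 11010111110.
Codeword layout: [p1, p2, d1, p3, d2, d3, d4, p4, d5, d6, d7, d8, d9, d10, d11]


Parity bits: p1=1, p2=1, p3=1, p4=1

111110110111110


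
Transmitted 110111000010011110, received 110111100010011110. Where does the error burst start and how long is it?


XOR: 000000100000000000

Burst at position 6, length 1


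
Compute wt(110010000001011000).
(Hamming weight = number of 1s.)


Counting 1s in 110010000001011000

6


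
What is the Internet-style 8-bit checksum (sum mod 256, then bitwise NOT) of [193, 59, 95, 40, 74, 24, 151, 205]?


Sum = 841 mod 256 = 73
Complement = 182

182


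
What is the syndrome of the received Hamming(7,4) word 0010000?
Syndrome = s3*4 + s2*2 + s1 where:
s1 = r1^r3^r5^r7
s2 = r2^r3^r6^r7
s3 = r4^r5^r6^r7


s1=1, s2=1, s3=0

Syndrome = 3 (error at position 3)


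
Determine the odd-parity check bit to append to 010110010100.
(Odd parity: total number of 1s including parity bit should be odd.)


Number of 1s in data: 5
Parity bit: 0

0


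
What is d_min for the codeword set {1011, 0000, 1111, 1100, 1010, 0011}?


Comparing all pairs, minimum distance: 1
Can detect 0 errors, correct 0 errors

1


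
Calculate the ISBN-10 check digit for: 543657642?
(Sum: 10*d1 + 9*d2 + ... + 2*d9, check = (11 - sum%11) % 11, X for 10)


Weighted sum: 257
257 mod 11 = 4

Check digit: 7


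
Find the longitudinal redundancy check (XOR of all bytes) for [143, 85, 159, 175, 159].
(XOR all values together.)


XOR chain: 143 ^ 85 ^ 159 ^ 175 ^ 159 = 117

117


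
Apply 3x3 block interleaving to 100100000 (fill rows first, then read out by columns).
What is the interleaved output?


Matrix:
  100
  100
  000
Read columns: 110000000

110000000


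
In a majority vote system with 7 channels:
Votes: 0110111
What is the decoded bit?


Ones: 5 out of 7
Threshold: 4

1 (5/7 voted 1)


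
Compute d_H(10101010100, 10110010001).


XOR: 00011000101
Count of 1s: 4

4


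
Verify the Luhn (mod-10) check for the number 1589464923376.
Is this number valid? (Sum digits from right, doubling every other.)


Luhn sum = 61
61 mod 10 = 1

Invalid (Luhn sum mod 10 = 1)


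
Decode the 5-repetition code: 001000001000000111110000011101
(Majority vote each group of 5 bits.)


Groups: 00100, 00010, 00000, 11111, 00000, 11101
Majority votes: 000101

000101


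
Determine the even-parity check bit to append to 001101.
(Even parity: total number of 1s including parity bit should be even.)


Number of 1s in data: 3
Parity bit: 1

1


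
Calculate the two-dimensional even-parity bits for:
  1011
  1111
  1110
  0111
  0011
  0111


Row parities: 101101
Column parities: 1001

Row P: 101101, Col P: 1001, Corner: 0


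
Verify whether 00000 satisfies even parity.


Number of 1s: 0

Yes, parity is correct (0 ones)


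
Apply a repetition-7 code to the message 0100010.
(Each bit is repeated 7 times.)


Each bit -> 7 copies

0000000111111100000000000000000000011111110000000


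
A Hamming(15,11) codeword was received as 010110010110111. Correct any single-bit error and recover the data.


Syndrome = 6: error at position 6

Data: 01100110111 (corrected bit 6)


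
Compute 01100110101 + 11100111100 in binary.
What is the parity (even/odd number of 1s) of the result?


01100110101 = 821
11100111100 = 1852
Sum = 2673 = 101001110001
1s count = 6

even parity (6 ones in 101001110001)


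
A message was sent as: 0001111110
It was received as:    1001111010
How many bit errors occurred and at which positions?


XOR: 1000000100

2 error(s) at position(s): 0, 7


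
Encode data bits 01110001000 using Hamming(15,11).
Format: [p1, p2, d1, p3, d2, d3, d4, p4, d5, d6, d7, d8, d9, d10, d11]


Parity bits: p1=0, p2=0, p3=0, p4=1

000011110001000


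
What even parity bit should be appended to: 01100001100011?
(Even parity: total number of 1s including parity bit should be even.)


Number of 1s in data: 6
Parity bit: 0

0


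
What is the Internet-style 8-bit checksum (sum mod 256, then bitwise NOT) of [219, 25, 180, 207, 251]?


Sum = 882 mod 256 = 114
Complement = 141

141


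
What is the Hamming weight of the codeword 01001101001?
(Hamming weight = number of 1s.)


Counting 1s in 01001101001

5


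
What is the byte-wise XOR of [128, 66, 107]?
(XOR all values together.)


XOR chain: 128 ^ 66 ^ 107 = 169

169


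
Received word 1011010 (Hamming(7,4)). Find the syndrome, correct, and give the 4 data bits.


Syndrome = 0: no error detected

Data: 1010 (no errors)


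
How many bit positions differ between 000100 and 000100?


XOR: 000000
Count of 1s: 0

0


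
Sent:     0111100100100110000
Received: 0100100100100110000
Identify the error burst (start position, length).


XOR: 0011000000000000000

Burst at position 2, length 2


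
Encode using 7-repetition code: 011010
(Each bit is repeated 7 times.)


Each bit -> 7 copies

000000011111111111111000000011111110000000


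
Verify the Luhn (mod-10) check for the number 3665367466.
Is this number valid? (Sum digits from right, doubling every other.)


Luhn sum = 50
50 mod 10 = 0

Valid (Luhn sum mod 10 = 0)


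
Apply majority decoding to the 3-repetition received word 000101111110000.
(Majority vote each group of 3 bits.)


Groups: 000, 101, 111, 110, 000
Majority votes: 01110

01110


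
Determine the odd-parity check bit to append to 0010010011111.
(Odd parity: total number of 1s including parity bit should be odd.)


Number of 1s in data: 7
Parity bit: 0

0


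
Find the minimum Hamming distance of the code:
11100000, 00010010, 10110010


Comparing all pairs, minimum distance: 2
Can detect 1 errors, correct 0 errors

2


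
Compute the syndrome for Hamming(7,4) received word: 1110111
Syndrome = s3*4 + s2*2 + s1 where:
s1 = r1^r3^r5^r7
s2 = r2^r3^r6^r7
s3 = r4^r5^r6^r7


s1=0, s2=0, s3=1

Syndrome = 4 (error at position 4)


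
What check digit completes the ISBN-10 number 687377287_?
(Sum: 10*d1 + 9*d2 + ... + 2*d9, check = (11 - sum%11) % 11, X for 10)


Weighted sum: 332
332 mod 11 = 2

Check digit: 9


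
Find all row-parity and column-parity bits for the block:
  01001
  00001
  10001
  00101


Row parities: 0100
Column parities: 11100

Row P: 0100, Col P: 11100, Corner: 1


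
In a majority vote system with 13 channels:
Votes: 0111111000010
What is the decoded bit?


Ones: 7 out of 13
Threshold: 7

1 (7/13 voted 1)


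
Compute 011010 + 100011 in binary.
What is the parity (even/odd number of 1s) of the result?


011010 = 26
100011 = 35
Sum = 61 = 111101
1s count = 5

odd parity (5 ones in 111101)


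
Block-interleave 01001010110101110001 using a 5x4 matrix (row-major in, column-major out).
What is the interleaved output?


Matrix:
  0100
  1010
  1101
  0111
  0001
Read columns: 01100101100101000111

01100101100101000111


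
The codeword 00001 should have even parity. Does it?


Number of 1s: 1

No, parity error (1 ones)


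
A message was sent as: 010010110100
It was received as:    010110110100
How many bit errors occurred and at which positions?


XOR: 000100000000

1 error(s) at position(s): 3


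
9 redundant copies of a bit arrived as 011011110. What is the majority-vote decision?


Ones: 6 out of 9
Threshold: 5

1 (6/9 voted 1)


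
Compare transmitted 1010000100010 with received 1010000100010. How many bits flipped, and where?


XOR: 0000000000000

0 errors (received matches sent)


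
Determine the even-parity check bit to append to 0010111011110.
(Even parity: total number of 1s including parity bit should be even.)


Number of 1s in data: 8
Parity bit: 0

0


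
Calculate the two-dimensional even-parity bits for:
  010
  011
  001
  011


Row parities: 1010
Column parities: 011

Row P: 1010, Col P: 011, Corner: 0


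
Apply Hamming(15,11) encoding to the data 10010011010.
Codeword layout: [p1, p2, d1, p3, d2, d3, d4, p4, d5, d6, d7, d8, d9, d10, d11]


Parity bits: p1=1, p2=0, p3=1, p4=1

101100110011010


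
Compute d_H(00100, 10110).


XOR: 10010
Count of 1s: 2

2


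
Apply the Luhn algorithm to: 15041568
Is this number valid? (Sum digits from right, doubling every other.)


Luhn sum = 29
29 mod 10 = 9

Invalid (Luhn sum mod 10 = 9)


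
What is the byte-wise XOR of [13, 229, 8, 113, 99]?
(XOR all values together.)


XOR chain: 13 ^ 229 ^ 8 ^ 113 ^ 99 = 242

242


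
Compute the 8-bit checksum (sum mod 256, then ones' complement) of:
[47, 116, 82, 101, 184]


Sum = 530 mod 256 = 18
Complement = 237

237


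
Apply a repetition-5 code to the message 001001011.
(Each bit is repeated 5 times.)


Each bit -> 5 copies

000000000011111000000000011111000001111111111


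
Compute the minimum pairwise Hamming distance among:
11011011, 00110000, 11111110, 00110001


Comparing all pairs, minimum distance: 1
Can detect 0 errors, correct 0 errors

1


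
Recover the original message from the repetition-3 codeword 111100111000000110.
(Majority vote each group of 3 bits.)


Groups: 111, 100, 111, 000, 000, 110
Majority votes: 101001

101001


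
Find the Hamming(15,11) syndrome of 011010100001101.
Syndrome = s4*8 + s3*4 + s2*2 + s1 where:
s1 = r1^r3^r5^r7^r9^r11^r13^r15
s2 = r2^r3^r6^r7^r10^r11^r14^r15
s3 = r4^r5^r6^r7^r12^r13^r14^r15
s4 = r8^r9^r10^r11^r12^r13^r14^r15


s1=1, s2=0, s3=1, s4=1

Syndrome = 13 (error at position 13)


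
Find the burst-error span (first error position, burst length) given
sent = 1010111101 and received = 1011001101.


XOR: 0001110000

Burst at position 3, length 3


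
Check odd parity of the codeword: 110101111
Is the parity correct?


Number of 1s: 7

Yes, parity is correct (7 ones)


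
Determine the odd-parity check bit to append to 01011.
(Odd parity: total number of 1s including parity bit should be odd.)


Number of 1s in data: 3
Parity bit: 0

0


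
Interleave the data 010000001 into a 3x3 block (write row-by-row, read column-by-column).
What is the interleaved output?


Matrix:
  010
  000
  001
Read columns: 000100001

000100001


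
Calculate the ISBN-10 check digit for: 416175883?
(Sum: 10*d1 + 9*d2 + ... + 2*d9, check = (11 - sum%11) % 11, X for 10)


Weighted sum: 233
233 mod 11 = 2

Check digit: 9


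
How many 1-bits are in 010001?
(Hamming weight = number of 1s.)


Counting 1s in 010001

2


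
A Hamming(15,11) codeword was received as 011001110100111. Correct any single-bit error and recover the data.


Syndrome = 14: error at position 14

Data: 10110100101 (corrected bit 14)


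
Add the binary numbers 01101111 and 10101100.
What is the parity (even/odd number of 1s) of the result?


01101111 = 111
10101100 = 172
Sum = 283 = 100011011
1s count = 5

odd parity (5 ones in 100011011)


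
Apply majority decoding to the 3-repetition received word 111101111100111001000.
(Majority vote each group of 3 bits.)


Groups: 111, 101, 111, 100, 111, 001, 000
Majority votes: 1110100

1110100


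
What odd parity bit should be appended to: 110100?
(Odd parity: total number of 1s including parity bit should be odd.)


Number of 1s in data: 3
Parity bit: 0

0


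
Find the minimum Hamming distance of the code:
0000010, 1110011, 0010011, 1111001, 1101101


Comparing all pairs, minimum distance: 2
Can detect 1 errors, correct 0 errors

2


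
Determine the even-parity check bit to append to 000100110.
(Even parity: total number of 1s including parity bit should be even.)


Number of 1s in data: 3
Parity bit: 1

1


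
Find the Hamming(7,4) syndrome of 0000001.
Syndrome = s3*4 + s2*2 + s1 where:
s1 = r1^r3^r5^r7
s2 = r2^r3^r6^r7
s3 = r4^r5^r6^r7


s1=1, s2=1, s3=1

Syndrome = 7 (error at position 7)


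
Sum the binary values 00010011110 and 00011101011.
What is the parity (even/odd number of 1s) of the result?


00010011110 = 158
00011101011 = 235
Sum = 393 = 110001001
1s count = 4

even parity (4 ones in 110001001)


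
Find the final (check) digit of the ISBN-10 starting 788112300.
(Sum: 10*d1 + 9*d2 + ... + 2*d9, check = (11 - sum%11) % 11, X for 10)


Weighted sum: 241
241 mod 11 = 10

Check digit: 1


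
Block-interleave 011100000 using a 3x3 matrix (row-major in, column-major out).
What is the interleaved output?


Matrix:
  011
  100
  000
Read columns: 010100100

010100100


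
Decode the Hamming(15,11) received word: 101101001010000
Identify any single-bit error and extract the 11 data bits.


Syndrome = 2: error at position 2

Data: 10101010000 (corrected bit 2)


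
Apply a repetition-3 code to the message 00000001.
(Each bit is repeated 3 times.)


Each bit -> 3 copies

000000000000000000000111


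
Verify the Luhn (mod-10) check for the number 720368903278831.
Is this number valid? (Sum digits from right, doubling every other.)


Luhn sum = 75
75 mod 10 = 5

Invalid (Luhn sum mod 10 = 5)


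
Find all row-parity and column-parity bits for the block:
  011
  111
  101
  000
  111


Row parities: 01001
Column parities: 110

Row P: 01001, Col P: 110, Corner: 0


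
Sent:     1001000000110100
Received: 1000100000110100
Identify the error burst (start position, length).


XOR: 0001100000000000

Burst at position 3, length 2


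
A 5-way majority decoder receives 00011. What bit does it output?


Ones: 2 out of 5
Threshold: 3

0 (2/5 voted 1)


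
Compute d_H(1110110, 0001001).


XOR: 1111111
Count of 1s: 7

7


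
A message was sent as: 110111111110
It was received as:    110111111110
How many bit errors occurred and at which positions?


XOR: 000000000000

0 errors (received matches sent)


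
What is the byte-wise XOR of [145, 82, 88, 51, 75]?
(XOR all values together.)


XOR chain: 145 ^ 82 ^ 88 ^ 51 ^ 75 = 227

227


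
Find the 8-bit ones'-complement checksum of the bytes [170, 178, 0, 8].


Sum = 356 mod 256 = 100
Complement = 155

155


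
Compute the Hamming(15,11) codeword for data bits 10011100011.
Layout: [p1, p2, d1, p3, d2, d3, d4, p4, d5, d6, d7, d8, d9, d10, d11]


Parity bits: p1=0, p2=1, p3=1, p4=0

011100101100011


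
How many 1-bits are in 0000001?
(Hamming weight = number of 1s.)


Counting 1s in 0000001

1


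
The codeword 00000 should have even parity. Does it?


Number of 1s: 0

Yes, parity is correct (0 ones)


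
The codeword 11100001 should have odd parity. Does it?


Number of 1s: 4

No, parity error (4 ones)


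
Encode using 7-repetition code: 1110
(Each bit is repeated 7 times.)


Each bit -> 7 copies

1111111111111111111110000000


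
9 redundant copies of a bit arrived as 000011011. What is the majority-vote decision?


Ones: 4 out of 9
Threshold: 5

0 (4/9 voted 1)


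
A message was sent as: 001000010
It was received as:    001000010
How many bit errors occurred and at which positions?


XOR: 000000000

0 errors (received matches sent)


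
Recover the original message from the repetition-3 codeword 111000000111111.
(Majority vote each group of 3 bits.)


Groups: 111, 000, 000, 111, 111
Majority votes: 10011

10011


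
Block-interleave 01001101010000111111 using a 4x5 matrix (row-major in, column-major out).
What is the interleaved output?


Matrix:
  01001
  10101
  00001
  11111
Read columns: 01011001010100011111

01011001010100011111


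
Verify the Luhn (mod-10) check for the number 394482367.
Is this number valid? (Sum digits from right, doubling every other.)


Luhn sum = 49
49 mod 10 = 9

Invalid (Luhn sum mod 10 = 9)


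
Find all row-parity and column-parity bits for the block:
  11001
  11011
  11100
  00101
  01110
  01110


Row parities: 101011
Column parities: 11011

Row P: 101011, Col P: 11011, Corner: 0


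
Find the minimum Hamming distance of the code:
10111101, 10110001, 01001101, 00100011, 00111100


Comparing all pairs, minimum distance: 2
Can detect 1 errors, correct 0 errors

2


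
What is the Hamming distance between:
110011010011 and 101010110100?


XOR: 011001100111
Count of 1s: 7

7


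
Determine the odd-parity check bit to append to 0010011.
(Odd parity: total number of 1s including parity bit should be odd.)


Number of 1s in data: 3
Parity bit: 0

0


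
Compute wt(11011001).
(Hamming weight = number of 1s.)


Counting 1s in 11011001

5


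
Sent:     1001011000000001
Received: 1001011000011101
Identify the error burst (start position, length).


XOR: 0000000000011100

Burst at position 11, length 3


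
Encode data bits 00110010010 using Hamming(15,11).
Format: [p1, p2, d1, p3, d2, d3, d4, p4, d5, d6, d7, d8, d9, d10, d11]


Parity bits: p1=0, p2=0, p3=1, p4=0

000101100010010


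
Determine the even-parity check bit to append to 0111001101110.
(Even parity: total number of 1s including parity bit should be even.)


Number of 1s in data: 8
Parity bit: 0

0


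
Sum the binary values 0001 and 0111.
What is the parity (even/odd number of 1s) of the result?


0001 = 1
0111 = 7
Sum = 8 = 1000
1s count = 1

odd parity (1 ones in 1000)


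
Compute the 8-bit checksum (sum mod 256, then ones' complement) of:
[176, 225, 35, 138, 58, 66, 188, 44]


Sum = 930 mod 256 = 162
Complement = 93

93


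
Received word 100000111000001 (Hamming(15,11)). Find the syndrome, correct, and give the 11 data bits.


Syndrome = 8: error at position 8

Data: 00011000001 (corrected bit 8)


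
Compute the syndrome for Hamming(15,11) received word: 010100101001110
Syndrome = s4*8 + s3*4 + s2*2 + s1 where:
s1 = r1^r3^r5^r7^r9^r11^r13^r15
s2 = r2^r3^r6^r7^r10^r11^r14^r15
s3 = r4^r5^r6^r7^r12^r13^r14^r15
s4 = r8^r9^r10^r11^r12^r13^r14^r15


s1=1, s2=1, s3=1, s4=0

Syndrome = 7 (error at position 7)


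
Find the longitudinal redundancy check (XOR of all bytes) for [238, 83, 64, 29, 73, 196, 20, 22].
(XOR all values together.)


XOR chain: 238 ^ 83 ^ 64 ^ 29 ^ 73 ^ 196 ^ 20 ^ 22 = 111

111


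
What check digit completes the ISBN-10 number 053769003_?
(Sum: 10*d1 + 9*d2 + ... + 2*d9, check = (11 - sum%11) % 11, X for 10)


Weighted sum: 205
205 mod 11 = 7

Check digit: 4


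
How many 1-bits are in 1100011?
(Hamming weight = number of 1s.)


Counting 1s in 1100011

4


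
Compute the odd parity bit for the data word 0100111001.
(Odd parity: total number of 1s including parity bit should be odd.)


Number of 1s in data: 5
Parity bit: 0

0


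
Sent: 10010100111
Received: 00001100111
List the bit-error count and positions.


XOR: 10011000000

3 error(s) at position(s): 0, 3, 4


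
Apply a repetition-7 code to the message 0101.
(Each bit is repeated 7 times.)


Each bit -> 7 copies

0000000111111100000001111111


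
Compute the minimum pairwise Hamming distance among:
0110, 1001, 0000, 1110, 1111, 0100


Comparing all pairs, minimum distance: 1
Can detect 0 errors, correct 0 errors

1


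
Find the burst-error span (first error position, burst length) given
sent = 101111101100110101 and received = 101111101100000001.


XOR: 000000000000110100

Burst at position 12, length 4


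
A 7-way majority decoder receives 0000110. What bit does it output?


Ones: 2 out of 7
Threshold: 4

0 (2/7 voted 1)


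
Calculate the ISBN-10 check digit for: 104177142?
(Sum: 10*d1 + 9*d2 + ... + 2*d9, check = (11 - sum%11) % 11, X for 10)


Weighted sum: 146
146 mod 11 = 3

Check digit: 8


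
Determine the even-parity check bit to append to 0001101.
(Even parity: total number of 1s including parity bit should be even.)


Number of 1s in data: 3
Parity bit: 1

1


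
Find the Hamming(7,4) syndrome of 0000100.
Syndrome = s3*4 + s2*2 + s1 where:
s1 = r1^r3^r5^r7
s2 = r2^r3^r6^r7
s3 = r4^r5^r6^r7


s1=1, s2=0, s3=1

Syndrome = 5 (error at position 5)


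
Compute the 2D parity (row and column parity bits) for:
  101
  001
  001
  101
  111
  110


Row parities: 011010
Column parities: 001

Row P: 011010, Col P: 001, Corner: 1


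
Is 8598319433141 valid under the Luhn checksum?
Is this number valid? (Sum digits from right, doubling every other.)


Luhn sum = 66
66 mod 10 = 6

Invalid (Luhn sum mod 10 = 6)


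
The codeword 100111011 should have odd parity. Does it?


Number of 1s: 6

No, parity error (6 ones)


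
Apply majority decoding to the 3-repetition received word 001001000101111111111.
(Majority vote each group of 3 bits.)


Groups: 001, 001, 000, 101, 111, 111, 111
Majority votes: 0001111

0001111


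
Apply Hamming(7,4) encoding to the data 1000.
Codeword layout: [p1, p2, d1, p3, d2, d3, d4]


Parity bits: p1=1, p2=1, p3=0

1110000


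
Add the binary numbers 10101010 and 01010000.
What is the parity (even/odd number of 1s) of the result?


10101010 = 170
01010000 = 80
Sum = 250 = 11111010
1s count = 6

even parity (6 ones in 11111010)


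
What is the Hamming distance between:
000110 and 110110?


XOR: 110000
Count of 1s: 2

2


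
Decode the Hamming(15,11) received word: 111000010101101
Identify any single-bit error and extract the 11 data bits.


Syndrome = 12: error at position 12

Data: 10000100101 (corrected bit 12)


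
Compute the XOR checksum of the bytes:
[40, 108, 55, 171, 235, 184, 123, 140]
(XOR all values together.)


XOR chain: 40 ^ 108 ^ 55 ^ 171 ^ 235 ^ 184 ^ 123 ^ 140 = 124

124


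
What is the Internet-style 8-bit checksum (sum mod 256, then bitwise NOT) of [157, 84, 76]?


Sum = 317 mod 256 = 61
Complement = 194

194


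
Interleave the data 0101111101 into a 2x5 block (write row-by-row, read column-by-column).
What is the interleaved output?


Matrix:
  01011
  11101
Read columns: 0111011011

0111011011


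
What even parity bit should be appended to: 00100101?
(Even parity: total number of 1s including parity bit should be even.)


Number of 1s in data: 3
Parity bit: 1

1


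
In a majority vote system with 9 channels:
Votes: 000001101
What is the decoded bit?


Ones: 3 out of 9
Threshold: 5

0 (3/9 voted 1)


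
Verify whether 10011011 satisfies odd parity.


Number of 1s: 5

Yes, parity is correct (5 ones)


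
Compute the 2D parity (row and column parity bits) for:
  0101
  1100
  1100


Row parities: 000
Column parities: 0101

Row P: 000, Col P: 0101, Corner: 0


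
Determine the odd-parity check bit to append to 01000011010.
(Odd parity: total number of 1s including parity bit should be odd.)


Number of 1s in data: 4
Parity bit: 1

1


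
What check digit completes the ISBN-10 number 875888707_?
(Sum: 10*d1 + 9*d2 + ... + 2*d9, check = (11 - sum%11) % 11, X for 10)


Weighted sum: 369
369 mod 11 = 6

Check digit: 5


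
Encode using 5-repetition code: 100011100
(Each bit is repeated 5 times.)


Each bit -> 5 copies

111110000000000000001111111111111110000000000


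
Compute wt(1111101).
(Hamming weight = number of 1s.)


Counting 1s in 1111101

6


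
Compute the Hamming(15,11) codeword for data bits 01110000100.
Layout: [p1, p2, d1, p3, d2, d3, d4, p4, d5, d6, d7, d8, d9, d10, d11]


Parity bits: p1=1, p2=0, p3=0, p4=1

100011110000100
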